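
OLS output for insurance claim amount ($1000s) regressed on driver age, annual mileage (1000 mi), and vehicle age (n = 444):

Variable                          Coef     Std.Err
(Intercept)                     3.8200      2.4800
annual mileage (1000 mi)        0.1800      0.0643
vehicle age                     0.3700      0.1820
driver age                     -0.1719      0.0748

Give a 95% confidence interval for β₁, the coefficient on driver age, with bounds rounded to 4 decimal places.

(-0.3189, -0.0249)

Read off: b = -0.1719, SE = 0.0748 for driver age.
df = n − k − 1 = 444 − 3 − 1 = 440.
t* = t_{0.025, 440} = 1.96537.
Margin = t* × SE = 1.96537 × 0.0748 = 0.147010.
CI: -0.1719 ± 0.147010 → (-0.3189, -0.0249).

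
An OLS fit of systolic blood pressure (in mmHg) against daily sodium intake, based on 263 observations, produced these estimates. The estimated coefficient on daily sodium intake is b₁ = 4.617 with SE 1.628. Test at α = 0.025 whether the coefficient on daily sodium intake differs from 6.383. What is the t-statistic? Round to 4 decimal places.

H₀: β₁ = 6.383 vs H₁: β₁ ≠ 6.383.
t = (b₁ − β₁⁰)/SE = (4.617 − 6.383) / 1.628 = -1.0848.
df = n − 2 = 263 − 2 = 261.
Two-sided p ≈ 0.2790, which is ≥ 0.025, so fail to reject H₀.
The data are consistent with a true slope of 6.383 mmHg per unit of daily sodium intake.

t = -1.0848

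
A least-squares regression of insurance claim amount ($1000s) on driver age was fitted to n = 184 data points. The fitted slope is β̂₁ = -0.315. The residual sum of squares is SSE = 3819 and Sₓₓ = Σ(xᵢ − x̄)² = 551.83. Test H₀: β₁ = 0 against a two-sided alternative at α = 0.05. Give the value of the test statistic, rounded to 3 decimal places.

MSE = SSE/(n − 2) = 3819/182 = 20.9835.
SE(β̂₁) = √(MSE/Sₓₓ) = √(20.9835/551.83) = 0.195001.
t = -0.315 / 0.195001 = -1.615.
df = n − 2 = 182.
Two-sided p ≈ 0.1080, which is ≥ 0.05, so fail to reject H₀.
The data do not give significant evidence of an association between driver age and insurance claim amount.

t = -1.615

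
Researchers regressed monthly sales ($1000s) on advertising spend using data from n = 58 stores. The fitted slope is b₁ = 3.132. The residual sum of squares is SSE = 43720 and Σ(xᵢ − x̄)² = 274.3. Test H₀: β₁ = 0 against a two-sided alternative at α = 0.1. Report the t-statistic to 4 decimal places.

MSE = SSE/(n − 2) = 43720/56 = 780.714.
SE(b₁) = √(MSE/Sₓₓ) = √(780.714/274.3) = 1.68707.
t = 3.132 / 1.68707 = 1.8565.
df = n − 2 = 56.
Two-sided p ≈ 0.0686, which is < 0.1, so reject H₀.
There is evidence that advertising spend is associated with monthly sales.

t = 1.8565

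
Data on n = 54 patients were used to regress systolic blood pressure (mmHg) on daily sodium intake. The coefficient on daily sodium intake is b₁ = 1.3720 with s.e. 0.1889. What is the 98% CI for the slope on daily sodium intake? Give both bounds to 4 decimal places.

(0.9186, 1.8254)

df = n − 2 = 54 − 2 = 52.
t* = t_{0.01, 52} = 2.400225.
Margin = t* × SE = 2.400225 × 0.1889 = 0.453402.
CI: 1.3720 ± 0.453402 → (0.9186, 1.8254).
With 98% confidence, each one-unit increase in daily sodium intake is associated with a change of between 0.9186 and 1.8254 mmHg in systolic blood pressure.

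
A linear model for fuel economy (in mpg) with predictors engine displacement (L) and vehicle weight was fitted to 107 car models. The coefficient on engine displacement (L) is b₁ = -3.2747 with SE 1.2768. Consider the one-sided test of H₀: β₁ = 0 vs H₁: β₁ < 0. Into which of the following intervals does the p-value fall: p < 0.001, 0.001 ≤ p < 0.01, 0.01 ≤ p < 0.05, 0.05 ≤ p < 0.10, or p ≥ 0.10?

0.001 ≤ p < 0.01

t = -3.2747 / 1.2768 = -2.565.
df = n − k − 1 = 107 − 2 − 1 = 104.
One-sided p = P(T_{104} < t) ≈ 0.0059.
So 0.001 ≤ p < 0.01.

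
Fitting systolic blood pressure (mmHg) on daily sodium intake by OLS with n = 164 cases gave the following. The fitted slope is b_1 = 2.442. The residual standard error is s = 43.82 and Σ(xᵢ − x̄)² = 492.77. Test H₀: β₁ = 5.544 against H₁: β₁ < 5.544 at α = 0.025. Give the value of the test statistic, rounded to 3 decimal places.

SE(b_1) = s/√Sₓₓ = 43.82/√492.77 = 1.97401.
t = (2.442 − 5.544) / 1.97401 = -1.571.
df = n − 2 = 162.
One-sided p ≈ 0.0590, which is ≥ 0.025, so fail to reject H₀.
The data do not give significant evidence that the true slope on daily sodium intake is below 5.544 mmHg per unit.

t = -1.571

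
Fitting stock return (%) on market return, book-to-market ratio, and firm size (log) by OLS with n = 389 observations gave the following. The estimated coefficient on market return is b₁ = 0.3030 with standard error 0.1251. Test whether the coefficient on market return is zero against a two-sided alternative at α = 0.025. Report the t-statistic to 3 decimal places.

t = 2.422

H₀: β₁ = 0 vs H₁: β₁ ≠ 0.
t = (b₁ − β₁⁰)/SE = 0.3030 / 0.1251 = 2.422.
df = n − k − 1 = 389 − 3 − 1 = 385.
Two-sided p ≈ 0.0159, which is < 0.025, so reject H₀.
There is evidence that market return is associated with stock return, holding the other predictors fixed.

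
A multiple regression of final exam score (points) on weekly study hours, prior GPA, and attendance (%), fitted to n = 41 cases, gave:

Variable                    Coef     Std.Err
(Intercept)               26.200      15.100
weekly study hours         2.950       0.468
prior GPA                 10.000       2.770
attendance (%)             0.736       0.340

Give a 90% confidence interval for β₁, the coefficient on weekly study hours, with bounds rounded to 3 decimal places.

(2.160, 3.740)

Read off: b = 2.950, SE = 0.468 for weekly study hours.
df = n − k − 1 = 41 − 3 − 1 = 37.
t* = t_{0.05, 37} = 1.687094.
Margin = t* × SE = 1.687094 × 0.468 = 0.78956.
CI: 2.950 ± 0.78956 → (2.160, 3.740).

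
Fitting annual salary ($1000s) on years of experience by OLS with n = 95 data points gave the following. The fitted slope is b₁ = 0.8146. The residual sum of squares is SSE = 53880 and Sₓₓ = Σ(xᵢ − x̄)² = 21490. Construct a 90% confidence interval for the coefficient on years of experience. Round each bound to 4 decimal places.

(0.5418, 1.0874)

MSE = SSE/(n − 2) = 53880/93 = 579.355.
SE(b₁) = √(MSE/Sₓₓ) = √(579.355/21490) = 0.164193.
df = n − 2 = 93.
t* = t_{0.05, 93} = 1.661404.
Margin = t* × SE = 1.661404 × 0.164193 = 0.272791.
CI: 0.8146 ± 0.272791 → (0.5418, 1.0874).
With 90% confidence, each one-unit increase in years of experience is associated with a change of between 0.5418 and 1.0874 $1000s in annual salary.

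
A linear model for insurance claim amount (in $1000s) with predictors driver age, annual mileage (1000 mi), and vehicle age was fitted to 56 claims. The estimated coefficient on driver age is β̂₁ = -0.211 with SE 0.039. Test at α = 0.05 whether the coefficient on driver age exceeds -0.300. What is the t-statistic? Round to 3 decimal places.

H₀: β₁ = -0.300 vs H₁: β₁ > -0.300.
t = (β̂₁ − β₁⁰)/SE = (-0.211 − (-0.300)) / 0.039 = 2.282.
df = n − k − 1 = 56 − 3 − 1 = 52.
One-sided p ≈ 0.0133, which is < 0.05, so reject H₀.
There is evidence that the true slope on driver age exceeds -0.300 $1000s per unit, holding the other predictors fixed.

t = 2.282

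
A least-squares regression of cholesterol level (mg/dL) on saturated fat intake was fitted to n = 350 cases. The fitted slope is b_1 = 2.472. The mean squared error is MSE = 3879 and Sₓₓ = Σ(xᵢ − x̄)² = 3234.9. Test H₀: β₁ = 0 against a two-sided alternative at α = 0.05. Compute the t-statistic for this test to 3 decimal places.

SE(b_1) = √(MSE/Sₓₓ) = √(3879/3234.9) = 1.09504.
t = 2.472 / 1.09504 = 2.257.
df = n − 2 = 348.
Two-sided p ≈ 0.0246, which is < 0.05, so reject H₀.
There is evidence that saturated fat intake is associated with cholesterol level.

t = 2.257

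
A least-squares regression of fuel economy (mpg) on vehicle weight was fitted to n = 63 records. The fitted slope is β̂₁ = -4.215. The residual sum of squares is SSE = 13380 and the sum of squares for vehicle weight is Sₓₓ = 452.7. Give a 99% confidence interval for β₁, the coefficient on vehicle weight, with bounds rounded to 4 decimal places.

(-6.0658, -2.3642)

MSE = SSE/(n − 2) = 13380/61 = 219.344.
SE(β̂₁) = √(MSE/Sₓₓ) = √(219.344/452.7) = 0.696078.
df = n − 2 = 61.
t* = t_{0.005, 61} = 2.658857.
Margin = t* × SE = 2.658857 × 0.696078 = 1.850772.
CI: -4.215 ± 1.850772 → (-6.0658, -2.3642).
With 99% confidence, each one-unit increase in vehicle weight is associated with a change of between -6.0658 and -2.3642 mpg in fuel economy.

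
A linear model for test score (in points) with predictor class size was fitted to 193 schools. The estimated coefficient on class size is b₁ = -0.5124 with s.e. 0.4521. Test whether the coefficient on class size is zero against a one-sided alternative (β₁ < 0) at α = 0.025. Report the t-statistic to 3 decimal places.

t = -1.133

H₀: β₁ = 0 vs H₁: β₁ < 0.
t = (b₁ − β₁⁰)/SE = -0.5124 / 0.4521 = -1.133.
df = n − 2 = 193 − 2 = 191.
One-sided p ≈ 0.1292, which is ≥ 0.025, so fail to reject H₀.
The data do not give significant evidence that the true slope on class size is negative.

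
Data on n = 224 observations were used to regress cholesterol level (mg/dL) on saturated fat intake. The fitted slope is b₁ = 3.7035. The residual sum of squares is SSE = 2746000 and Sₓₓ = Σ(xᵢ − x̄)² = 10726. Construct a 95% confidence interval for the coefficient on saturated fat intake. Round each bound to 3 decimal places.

MSE = SSE/(n − 2) = 2746000/222 = 12369.4.
SE(b₁) = √(MSE/Sₓₓ) = √(12369.4/10726) = 1.07388.
df = n − 2 = 222.
t* = t_{0.025, 222} = 1.970707.
Margin = t* × SE = 1.970707 × 1.07388 = 2.11630.
CI: 3.7035 ± 2.11630 → (1.587, 5.820).
With 95% confidence, each one-unit increase in saturated fat intake is associated with a change of between 1.587 and 5.820 mg/dL in cholesterol level.

(1.587, 5.820)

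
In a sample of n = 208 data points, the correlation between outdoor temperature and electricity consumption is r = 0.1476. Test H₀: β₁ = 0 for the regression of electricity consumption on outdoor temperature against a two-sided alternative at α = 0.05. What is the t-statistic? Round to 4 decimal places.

t = 2.1419

t = r·√(n − 2)/√(1 − r²) = 0.1476·√206/√0.978214 = 2.1419.
df = n − 2 = 206.
Two-sided p ≈ 0.0334, which is < 0.05, so reject H₀.
There is evidence of a linear association between outdoor temperature and electricity consumption.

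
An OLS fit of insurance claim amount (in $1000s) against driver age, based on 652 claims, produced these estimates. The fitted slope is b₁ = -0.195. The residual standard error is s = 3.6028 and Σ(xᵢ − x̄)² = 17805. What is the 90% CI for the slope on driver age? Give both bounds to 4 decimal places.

(-0.2395, -0.1505)

SE(b₁) = s/√Sₓₓ = 3.6028/√17805 = 0.0270003.
df = n − 2 = 650.
t* = t_{0.05, 650} = 1.647201.
Margin = t* × SE = 1.647201 × 0.0270003 = 0.044475.
CI: -0.195 ± 0.044475 → (-0.2395, -0.1505).
With 90% confidence, each one-unit increase in driver age is associated with a change of between -0.2395 and -0.1505 $1000s in insurance claim amount.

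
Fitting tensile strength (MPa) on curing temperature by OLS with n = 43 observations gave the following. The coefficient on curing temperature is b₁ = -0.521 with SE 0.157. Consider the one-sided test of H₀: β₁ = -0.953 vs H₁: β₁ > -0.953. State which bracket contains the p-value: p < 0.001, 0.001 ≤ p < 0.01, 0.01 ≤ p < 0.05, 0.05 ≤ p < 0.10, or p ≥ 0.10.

t = (-0.521 − (-0.953)) / 0.157 = 2.752.
df = n − 2 = 43 − 2 = 41.
One-sided p = P(T_{41} > t) ≈ 0.0044.
So 0.001 ≤ p < 0.01.

0.001 ≤ p < 0.01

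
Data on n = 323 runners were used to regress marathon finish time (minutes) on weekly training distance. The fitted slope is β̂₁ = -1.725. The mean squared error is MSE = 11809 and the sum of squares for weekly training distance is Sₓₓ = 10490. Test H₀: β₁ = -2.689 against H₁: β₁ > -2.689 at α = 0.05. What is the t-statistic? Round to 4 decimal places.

t = 0.9086

SE(β̂₁) = √(MSE/Sₓₓ) = √(11809/10490) = 1.06101.
t = (-1.725 − (-2.689)) / 1.06101 = 0.9086.
df = n − 2 = 321.
One-sided p ≈ 0.1821, which is ≥ 0.05, so fail to reject H₀.
The data do not give significant evidence that the true slope on weekly training distance exceeds -2.689 minutes per unit.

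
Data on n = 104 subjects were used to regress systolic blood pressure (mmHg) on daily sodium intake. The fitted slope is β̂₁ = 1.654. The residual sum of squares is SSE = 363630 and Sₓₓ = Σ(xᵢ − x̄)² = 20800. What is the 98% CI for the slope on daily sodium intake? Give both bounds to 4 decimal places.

MSE = SSE/(n − 2) = 363630/102 = 3565.
SE(β̂₁) = √(MSE/Sₓₓ) = √(3565/20800) = 0.413998.
df = n − 2 = 102.
t* = t_{0.01, 102} = 2.363464.
Margin = t* × SE = 2.363464 × 0.413998 = 0.978469.
CI: 1.654 ± 0.978469 → (0.6755, 2.6325).
With 98% confidence, each one-unit increase in daily sodium intake is associated with a change of between 0.6755 and 2.6325 mmHg in systolic blood pressure.

(0.6755, 2.6325)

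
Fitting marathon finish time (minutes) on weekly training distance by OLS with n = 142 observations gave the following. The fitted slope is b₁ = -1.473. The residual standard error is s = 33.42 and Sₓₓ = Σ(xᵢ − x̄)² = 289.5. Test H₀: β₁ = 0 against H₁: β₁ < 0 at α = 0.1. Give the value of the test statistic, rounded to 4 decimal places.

SE(b₁) = s/√Sₓₓ = 33.42/√289.5 = 1.96418.
t = -1.473 / 1.96418 = -0.7499.
df = n − 2 = 140.
One-sided p ≈ 0.2273, which is ≥ 0.1, so fail to reject H₀.
The data do not give significant evidence that the true slope on weekly training distance is negative.

t = -0.7499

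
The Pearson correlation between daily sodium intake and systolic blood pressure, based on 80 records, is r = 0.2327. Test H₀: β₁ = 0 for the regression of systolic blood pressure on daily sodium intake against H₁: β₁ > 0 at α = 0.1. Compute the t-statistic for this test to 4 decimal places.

t = 2.1132

t = r·√(n − 2)/√(1 − r²) = 0.2327·√78/√0.945851 = 2.1132.
df = n − 2 = 78.
One-sided p ≈ 0.0189, which is < 0.1, so reject H₀.
There is evidence of a linear association between daily sodium intake and systolic blood pressure.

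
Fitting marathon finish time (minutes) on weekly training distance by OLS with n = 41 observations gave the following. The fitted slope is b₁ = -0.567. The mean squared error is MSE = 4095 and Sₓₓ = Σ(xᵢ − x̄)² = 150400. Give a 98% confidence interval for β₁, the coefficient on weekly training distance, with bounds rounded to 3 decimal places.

SE(b₁) = √(MSE/Sₓₓ) = √(4095/150400) = 0.165007.
df = n − 2 = 39.
t* = t_{0.01, 39} = 2.425841.
Margin = t* × SE = 2.425841 × 0.165007 = 0.40028.
CI: -0.567 ± 0.40028 → (-0.967, -0.167).
With 98% confidence, each one-unit increase in weekly training distance is associated with a change of between -0.967 and -0.167 minutes in marathon finish time.

(-0.967, -0.167)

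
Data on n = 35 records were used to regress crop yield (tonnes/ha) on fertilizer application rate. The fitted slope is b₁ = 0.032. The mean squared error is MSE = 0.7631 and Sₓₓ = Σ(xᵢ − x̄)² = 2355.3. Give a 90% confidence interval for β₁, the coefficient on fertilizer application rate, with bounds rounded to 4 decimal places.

(0.0015, 0.0625)

SE(b₁) = √(MSE/Sₓₓ) = √(0.7631/2355.3) = 0.0179998.
df = n − 2 = 33.
t* = t_{0.05, 33} = 1.69236.
Margin = t* × SE = 1.69236 × 0.0179998 = 0.030462.
CI: 0.032 ± 0.030462 → (0.0015, 0.0625).
With 90% confidence, each one-unit increase in fertilizer application rate is associated with a change of between 0.0015 and 0.0625 tonnes/ha in crop yield.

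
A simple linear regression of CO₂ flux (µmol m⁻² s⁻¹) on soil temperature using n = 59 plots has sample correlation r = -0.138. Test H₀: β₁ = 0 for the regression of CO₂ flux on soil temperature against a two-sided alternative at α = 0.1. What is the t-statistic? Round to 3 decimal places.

t = -1.052

t = r·√(n − 2)/√(1 − r²) = -0.138·√57/√0.980956 = -1.052.
df = n − 2 = 57.
Two-sided p ≈ 0.2973, which is ≥ 0.1, so fail to reject H₀.
The data do not give significant evidence of a linear association between soil temperature and CO₂ flux.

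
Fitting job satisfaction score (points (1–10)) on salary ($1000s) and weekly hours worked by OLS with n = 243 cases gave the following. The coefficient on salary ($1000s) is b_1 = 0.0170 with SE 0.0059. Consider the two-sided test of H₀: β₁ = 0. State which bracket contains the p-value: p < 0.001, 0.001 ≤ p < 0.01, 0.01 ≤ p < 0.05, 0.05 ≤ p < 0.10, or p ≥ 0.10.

t = 0.0170 / 0.0059 = 2.881.
df = n − k − 1 = 243 − 2 − 1 = 240.
Two-sided p = 2·P(T_{240} > |t|) ≈ 0.0043.
So 0.001 ≤ p < 0.01.

0.001 ≤ p < 0.01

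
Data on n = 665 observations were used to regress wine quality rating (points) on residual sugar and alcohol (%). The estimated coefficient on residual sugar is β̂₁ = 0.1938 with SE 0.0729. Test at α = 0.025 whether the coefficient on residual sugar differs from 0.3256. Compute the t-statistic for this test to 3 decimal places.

H₀: β₁ = 0.3256 vs H₁: β₁ ≠ 0.3256.
t = (β̂₁ − β₁⁰)/SE = (0.1938 − 0.3256) / 0.0729 = -1.808.
df = n − k − 1 = 665 − 2 − 1 = 662.
Two-sided p ≈ 0.0711, which is ≥ 0.025, so fail to reject H₀.
The data are consistent with a true slope of 0.3256 points per unit of residual sugar, holding the other predictors fixed.

t = -1.808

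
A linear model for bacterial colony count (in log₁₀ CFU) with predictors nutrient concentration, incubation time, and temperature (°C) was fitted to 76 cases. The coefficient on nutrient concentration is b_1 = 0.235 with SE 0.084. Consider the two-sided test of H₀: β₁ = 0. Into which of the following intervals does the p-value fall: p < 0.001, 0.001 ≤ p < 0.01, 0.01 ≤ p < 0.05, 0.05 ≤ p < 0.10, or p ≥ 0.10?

t = 0.235 / 0.084 = 2.798.
df = n − k − 1 = 76 − 3 − 1 = 72.
Two-sided p = 2·P(T_{72} > |t|) ≈ 0.0066.
So 0.001 ≤ p < 0.01.

0.001 ≤ p < 0.01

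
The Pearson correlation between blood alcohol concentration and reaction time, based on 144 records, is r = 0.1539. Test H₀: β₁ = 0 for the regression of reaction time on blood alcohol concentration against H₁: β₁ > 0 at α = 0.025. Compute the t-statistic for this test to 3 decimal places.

t = 1.856

t = r·√(n − 2)/√(1 − r²) = 0.1539·√142/√0.976315 = 1.856.
df = n − 2 = 142.
One-sided p ≈ 0.0328, which is ≥ 0.025, so fail to reject H₀.
The data do not give significant evidence of a linear association between blood alcohol concentration and reaction time.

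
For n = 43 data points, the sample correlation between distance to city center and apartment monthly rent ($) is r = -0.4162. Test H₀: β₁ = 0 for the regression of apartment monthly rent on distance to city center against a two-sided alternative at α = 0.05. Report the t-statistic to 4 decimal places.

t = r·√(n − 2)/√(1 − r²) = -0.4162·√41/√0.826778 = -2.9309.
df = n − 2 = 41.
Two-sided p ≈ 0.0055, which is < 0.05, so reject H₀.
There is evidence of a linear association between distance to city center and apartment monthly rent.

t = -2.9309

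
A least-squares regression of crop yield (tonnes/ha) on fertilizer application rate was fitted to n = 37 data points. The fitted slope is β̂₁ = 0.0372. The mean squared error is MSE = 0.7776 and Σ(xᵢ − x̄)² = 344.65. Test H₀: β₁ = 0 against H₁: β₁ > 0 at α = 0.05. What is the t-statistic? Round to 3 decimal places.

t = 0.783

SE(β̂₁) = √(MSE/Sₓₓ) = √(0.7776/344.65) = 0.0474995.
t = 0.0372 / 0.0474995 = 0.783.
df = n − 2 = 35.
One-sided p ≈ 0.2194, which is ≥ 0.05, so fail to reject H₀.
The data do not give significant evidence that the true slope on fertilizer application rate is positive.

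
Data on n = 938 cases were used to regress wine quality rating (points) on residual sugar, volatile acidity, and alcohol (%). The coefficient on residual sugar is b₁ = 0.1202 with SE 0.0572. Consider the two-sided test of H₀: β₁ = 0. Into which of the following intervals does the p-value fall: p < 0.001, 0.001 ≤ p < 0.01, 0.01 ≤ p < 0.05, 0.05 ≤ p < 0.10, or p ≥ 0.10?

t = 0.1202 / 0.0572 = 2.101.
df = n − k − 1 = 938 − 3 − 1 = 934.
Two-sided p = 2·P(T_{934} > |t|) ≈ 0.0359.
So 0.01 ≤ p < 0.05.

0.01 ≤ p < 0.05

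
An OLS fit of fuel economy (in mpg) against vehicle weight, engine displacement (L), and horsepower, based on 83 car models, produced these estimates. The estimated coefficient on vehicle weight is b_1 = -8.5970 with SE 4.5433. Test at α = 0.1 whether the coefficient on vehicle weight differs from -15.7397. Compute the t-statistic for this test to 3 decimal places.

H₀: β₁ = -15.7397 vs H₁: β₁ ≠ -15.7397.
t = (b_1 − β₁⁰)/SE = (-8.5970 − (-15.7397)) / 4.5433 = 1.572.
df = n − k − 1 = 83 − 3 − 1 = 79.
Two-sided p ≈ 0.1199, which is ≥ 0.1, so fail to reject H₀.
The data are consistent with a true slope of -15.7397 mpg per unit of vehicle weight, holding the other predictors fixed.

t = 1.572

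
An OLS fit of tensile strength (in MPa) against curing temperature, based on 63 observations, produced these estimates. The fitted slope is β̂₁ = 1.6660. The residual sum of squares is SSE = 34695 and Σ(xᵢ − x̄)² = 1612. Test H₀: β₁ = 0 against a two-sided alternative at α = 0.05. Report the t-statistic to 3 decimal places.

MSE = SSE/(n − 2) = 34695/61 = 568.77.
SE(β̂₁) = √(MSE/Sₓₓ) = √(568.77/1612) = 0.593999.
t = 1.6660 / 0.593999 = 2.805.
df = n − 2 = 61.
Two-sided p ≈ 0.0067, which is < 0.05, so reject H₀.
There is evidence that curing temperature is associated with tensile strength.

t = 2.805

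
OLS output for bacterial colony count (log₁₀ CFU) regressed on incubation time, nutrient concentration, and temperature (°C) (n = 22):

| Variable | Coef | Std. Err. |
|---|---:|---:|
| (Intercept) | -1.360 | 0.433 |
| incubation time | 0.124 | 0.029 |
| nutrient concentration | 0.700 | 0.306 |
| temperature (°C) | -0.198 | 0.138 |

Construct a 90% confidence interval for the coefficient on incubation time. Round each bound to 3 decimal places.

Read off: b = 0.124, SE = 0.029 for incubation time.
df = n − k − 1 = 22 − 3 − 1 = 18.
t* = t_{0.05, 18} = 1.734064.
Margin = t* × SE = 1.734064 × 0.029 = 0.05029.
CI: 0.124 ± 0.05029 → (0.074, 0.174).

(0.074, 0.174)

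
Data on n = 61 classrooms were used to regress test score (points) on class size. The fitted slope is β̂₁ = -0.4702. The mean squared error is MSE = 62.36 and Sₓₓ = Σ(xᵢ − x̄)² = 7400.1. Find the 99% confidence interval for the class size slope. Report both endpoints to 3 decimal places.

SE(β̂₁) = √(MSE/Sₓₓ) = √(62.36/7400.1) = 0.0917982.
df = n − 2 = 59.
t* = t_{0.005, 59} = 2.661759.
Margin = t* × SE = 2.661759 × 0.0917982 = 0.24434.
CI: -0.4702 ± 0.24434 → (-0.715, -0.226).
With 99% confidence, each one-unit increase in class size is associated with a change of between -0.715 and -0.226 points in test score.

(-0.715, -0.226)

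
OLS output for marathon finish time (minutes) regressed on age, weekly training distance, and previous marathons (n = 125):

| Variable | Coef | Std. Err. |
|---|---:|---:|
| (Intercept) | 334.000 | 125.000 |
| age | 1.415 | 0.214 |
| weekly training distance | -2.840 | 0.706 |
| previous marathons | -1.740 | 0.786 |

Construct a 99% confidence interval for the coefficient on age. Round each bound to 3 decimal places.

(0.855, 1.975)

Read off: b = 1.415, SE = 0.214 for age.
df = n − k − 1 = 125 − 3 − 1 = 121.
t* = t_{0.005, 121} = 2.617072.
Margin = t* × SE = 2.617072 × 0.214 = 0.56005.
CI: 1.415 ± 0.56005 → (0.855, 1.975).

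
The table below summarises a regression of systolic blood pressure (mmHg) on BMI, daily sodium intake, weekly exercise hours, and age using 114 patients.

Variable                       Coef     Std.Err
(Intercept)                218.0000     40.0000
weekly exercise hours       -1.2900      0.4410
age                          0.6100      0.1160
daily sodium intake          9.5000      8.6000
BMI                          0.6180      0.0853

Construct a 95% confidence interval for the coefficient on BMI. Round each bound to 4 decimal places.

Read off: b = 0.6180, SE = 0.0853 for BMI.
df = n − k − 1 = 114 − 4 − 1 = 109.
t* = t_{0.025, 109} = 1.981967.
Margin = t* × SE = 1.981967 × 0.0853 = 0.169062.
CI: 0.6180 ± 0.169062 → (0.4489, 0.7871).

(0.4489, 0.7871)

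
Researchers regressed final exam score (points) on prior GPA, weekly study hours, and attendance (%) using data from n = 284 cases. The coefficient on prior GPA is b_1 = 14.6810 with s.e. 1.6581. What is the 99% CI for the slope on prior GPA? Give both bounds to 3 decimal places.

df = n − k − 1 = 284 − 3 − 1 = 280.
t* = t_{0.005, 280} = 2.593502.
Margin = t* × SE = 2.593502 × 1.6581 = 4.30029.
CI: 14.6810 ± 4.30029 → (10.381, 18.981).
With 99% confidence, each one-unit increase in prior GPA is associated with a change of between 10.381 and 18.981 points in final exam score, holding the other predictors fixed.

(10.381, 18.981)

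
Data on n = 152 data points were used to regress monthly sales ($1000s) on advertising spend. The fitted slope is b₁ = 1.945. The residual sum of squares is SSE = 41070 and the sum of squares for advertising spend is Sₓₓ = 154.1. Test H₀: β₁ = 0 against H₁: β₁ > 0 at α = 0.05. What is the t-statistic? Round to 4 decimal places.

MSE = SSE/(n − 2) = 41070/150 = 273.8.
SE(b₁) = √(MSE/Sₓₓ) = √(273.8/154.1) = 1.33295.
t = 1.945 / 1.33295 = 1.4592.
df = n − 2 = 150.
One-sided p ≈ 0.0733, which is ≥ 0.05, so fail to reject H₀.
The data do not give significant evidence that the true slope on advertising spend is positive.

t = 1.4592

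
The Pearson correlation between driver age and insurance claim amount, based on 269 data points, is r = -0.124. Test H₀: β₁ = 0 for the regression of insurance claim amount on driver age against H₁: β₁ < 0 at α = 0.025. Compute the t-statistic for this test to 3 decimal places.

t = r·√(n − 2)/√(1 − r²) = -0.124·√267/√0.984624 = -2.042.
df = n − 2 = 267.
One-sided p ≈ 0.0211, which is < 0.025, so reject H₀.
There is evidence of a linear association between driver age and insurance claim amount.

t = -2.042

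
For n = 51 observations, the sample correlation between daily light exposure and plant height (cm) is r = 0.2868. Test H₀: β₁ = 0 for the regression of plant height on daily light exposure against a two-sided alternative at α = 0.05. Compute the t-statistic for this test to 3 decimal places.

t = r·√(n − 2)/√(1 − r²) = 0.2868·√49/√0.917746 = 2.096.
df = n − 2 = 49.
Two-sided p ≈ 0.0413, which is < 0.05, so reject H₀.
There is evidence of a linear association between daily light exposure and plant height.

t = 2.096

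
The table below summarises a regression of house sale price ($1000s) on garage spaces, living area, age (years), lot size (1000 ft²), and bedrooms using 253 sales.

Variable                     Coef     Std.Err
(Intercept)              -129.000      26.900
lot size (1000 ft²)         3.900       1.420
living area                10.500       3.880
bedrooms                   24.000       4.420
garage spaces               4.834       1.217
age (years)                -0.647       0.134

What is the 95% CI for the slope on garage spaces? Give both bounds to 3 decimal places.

(2.437, 7.231)

Read off: b = 4.834, SE = 1.217 for garage spaces.
df = n − k − 1 = 253 − 5 − 1 = 247.
t* = t_{0.025, 247} = 1.969615.
Margin = t* × SE = 1.969615 × 1.217 = 2.39702.
CI: 4.834 ± 2.39702 → (2.437, 7.231).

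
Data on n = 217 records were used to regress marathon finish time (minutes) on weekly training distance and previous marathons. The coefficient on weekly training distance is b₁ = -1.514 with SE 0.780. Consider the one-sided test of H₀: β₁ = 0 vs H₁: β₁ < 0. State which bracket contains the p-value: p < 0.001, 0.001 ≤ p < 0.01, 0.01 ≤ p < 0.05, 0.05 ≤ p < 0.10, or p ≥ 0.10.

t = -1.514 / 0.780 = -1.941.
df = n − k − 1 = 217 − 2 − 1 = 214.
One-sided p = P(T_{214} < t) ≈ 0.0268.
So 0.01 ≤ p < 0.05.

0.01 ≤ p < 0.05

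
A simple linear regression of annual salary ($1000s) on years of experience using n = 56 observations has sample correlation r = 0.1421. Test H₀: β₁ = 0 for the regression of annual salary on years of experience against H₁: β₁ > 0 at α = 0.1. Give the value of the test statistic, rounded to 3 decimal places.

t = r·√(n − 2)/√(1 − r²) = 0.1421·√54/√0.979808 = 1.055.
df = n − 2 = 54.
One-sided p ≈ 0.1481, which is ≥ 0.1, so fail to reject H₀.
The data do not give significant evidence of a linear association between years of experience and annual salary.

t = 1.055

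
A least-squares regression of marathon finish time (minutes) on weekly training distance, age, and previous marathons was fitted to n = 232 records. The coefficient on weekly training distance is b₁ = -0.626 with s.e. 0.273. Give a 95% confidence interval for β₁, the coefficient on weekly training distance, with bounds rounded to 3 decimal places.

(-1.164, -0.088)

df = n − k − 1 = 232 − 3 − 1 = 228.
t* = t_{0.025, 228} = 1.970423.
Margin = t* × SE = 1.970423 × 0.273 = 0.53793.
CI: -0.626 ± 0.53793 → (-1.164, -0.088).
With 95% confidence, each one-unit increase in weekly training distance is associated with a change of between -1.164 and -0.088 minutes in marathon finish time, holding the other predictors fixed.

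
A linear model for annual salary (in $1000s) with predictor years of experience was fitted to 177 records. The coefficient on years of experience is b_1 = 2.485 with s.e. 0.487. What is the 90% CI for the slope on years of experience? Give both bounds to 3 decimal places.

df = n − 2 = 177 − 2 = 175.
t* = t_{0.05, 175} = 1.653607.
Margin = t* × SE = 1.653607 × 0.487 = 0.80531.
CI: 2.485 ± 0.80531 → (1.680, 3.290).
With 90% confidence, each one-unit increase in years of experience is associated with a change of between 1.680 and 3.290 $1000s in annual salary.

(1.680, 3.290)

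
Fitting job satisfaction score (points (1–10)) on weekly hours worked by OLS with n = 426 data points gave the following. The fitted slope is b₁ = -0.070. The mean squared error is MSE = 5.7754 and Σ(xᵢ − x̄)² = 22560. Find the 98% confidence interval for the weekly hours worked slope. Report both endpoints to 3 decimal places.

(-0.107, -0.033)

SE(b₁) = √(MSE/Sₓₓ) = √(5.7754/22560) = 0.0160001.
df = n − 2 = 424.
t* = t_{0.01, 424} = 2.335175.
Margin = t* × SE = 2.335175 × 0.0160001 = 0.03736.
CI: -0.070 ± 0.03736 → (-0.107, -0.033).
With 98% confidence, each one-unit increase in weekly hours worked is associated with a change of between -0.107 and -0.033 points (1–10) in job satisfaction score.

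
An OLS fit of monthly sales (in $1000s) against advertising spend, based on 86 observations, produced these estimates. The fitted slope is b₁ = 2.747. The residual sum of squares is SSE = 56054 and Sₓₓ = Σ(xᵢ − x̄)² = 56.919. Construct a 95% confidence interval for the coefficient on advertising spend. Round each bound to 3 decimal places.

MSE = SSE/(n − 2) = 56054/84 = 667.31.
SE(b₁) = √(MSE/Sₓₓ) = √(667.31/56.919) = 3.42401.
df = n − 2 = 84.
t* = t_{0.025, 84} = 1.98861.
Margin = t* × SE = 1.98861 × 3.42401 = 6.80902.
CI: 2.747 ± 6.80902 → (-4.062, 9.556).
With 95% confidence, each one-unit increase in advertising spend is associated with a change of between -4.062 and 9.556 $1000s in monthly sales.

(-4.062, 9.556)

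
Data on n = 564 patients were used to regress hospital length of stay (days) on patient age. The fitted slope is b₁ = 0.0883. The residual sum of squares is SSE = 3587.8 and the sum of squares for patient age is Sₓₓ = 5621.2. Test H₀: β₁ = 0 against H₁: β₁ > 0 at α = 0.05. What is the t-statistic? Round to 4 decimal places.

MSE = SSE/(n − 2) = 3587.8/562 = 6.38399.
SE(b₁) = √(MSE/Sₓₓ) = √(6.38399/5621.2) = 0.0337001.
t = 0.0883 / 0.0337001 = 2.6202.
df = n − 2 = 562.
One-sided p ≈ 0.0045, which is < 0.05, so reject H₀.
There is evidence that the true slope on patient age is positive.

t = 2.6202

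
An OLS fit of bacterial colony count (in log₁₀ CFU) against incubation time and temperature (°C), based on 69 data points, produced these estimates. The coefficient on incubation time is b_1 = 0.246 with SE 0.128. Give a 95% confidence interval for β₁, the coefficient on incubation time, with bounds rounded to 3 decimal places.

df = n − k − 1 = 69 − 2 − 1 = 66.
t* = t_{0.025, 66} = 1.996564.
Margin = t* × SE = 1.996564 × 0.128 = 0.25556.
CI: 0.246 ± 0.25556 → (-0.010, 0.502).
With 95% confidence, each one-unit increase in incubation time is associated with a change of between -0.010 and 0.502 log₁₀ CFU in bacterial colony count, holding the other predictors fixed.

(-0.010, 0.502)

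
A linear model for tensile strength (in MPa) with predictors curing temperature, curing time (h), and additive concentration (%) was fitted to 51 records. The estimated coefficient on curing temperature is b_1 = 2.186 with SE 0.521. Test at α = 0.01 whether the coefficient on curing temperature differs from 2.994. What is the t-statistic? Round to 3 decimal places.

H₀: β₁ = 2.994 vs H₁: β₁ ≠ 2.994.
t = (b_1 − β₁⁰)/SE = (2.186 − 2.994) / 0.521 = -1.551.
df = n − k − 1 = 51 − 3 − 1 = 47.
Two-sided p ≈ 0.1276, which is ≥ 0.01, so fail to reject H₀.
The data are consistent with a true slope of 2.994 MPa per unit of curing temperature, holding the other predictors fixed.

t = -1.551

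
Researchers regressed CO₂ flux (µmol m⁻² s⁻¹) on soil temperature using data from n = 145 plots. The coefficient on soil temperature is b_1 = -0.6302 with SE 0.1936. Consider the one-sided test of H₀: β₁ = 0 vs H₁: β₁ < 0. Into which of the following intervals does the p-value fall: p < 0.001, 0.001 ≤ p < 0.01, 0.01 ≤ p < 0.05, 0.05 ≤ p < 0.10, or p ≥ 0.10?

p < 0.001

t = -0.6302 / 0.1936 = -3.255.
df = n − 2 = 145 − 2 = 143.
One-sided p = P(T_{143} < t) ≈ 0.0007.
So p < 0.001.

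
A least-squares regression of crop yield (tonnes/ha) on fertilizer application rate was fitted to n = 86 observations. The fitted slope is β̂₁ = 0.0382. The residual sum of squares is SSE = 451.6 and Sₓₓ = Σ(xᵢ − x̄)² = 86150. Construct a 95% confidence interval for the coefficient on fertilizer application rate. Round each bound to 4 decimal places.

MSE = SSE/(n − 2) = 451.6/84 = 5.37619.
SE(β̂₁) = √(MSE/Sₓₓ) = √(5.37619/86150) = 0.00789968.
df = n − 2 = 84.
t* = t_{0.025, 84} = 1.98861.
Margin = t* × SE = 1.98861 × 0.00789968 = 0.015709.
CI: 0.0382 ± 0.015709 → (0.0225, 0.0539).
With 95% confidence, each one-unit increase in fertilizer application rate is associated with a change of between 0.0225 and 0.0539 tonnes/ha in crop yield.

(0.0225, 0.0539)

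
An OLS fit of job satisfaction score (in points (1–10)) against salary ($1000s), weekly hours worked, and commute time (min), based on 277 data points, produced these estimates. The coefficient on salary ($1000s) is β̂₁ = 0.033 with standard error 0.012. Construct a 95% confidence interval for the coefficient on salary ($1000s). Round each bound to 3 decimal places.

df = n − k − 1 = 277 − 3 − 1 = 273.
t* = t_{0.025, 273} = 1.968692.
Margin = t* × SE = 1.968692 × 0.012 = 0.02362.
CI: 0.033 ± 0.02362 → (0.009, 0.057).
With 95% confidence, each one-unit increase in salary ($1000s) is associated with a change of between 0.009 and 0.057 points (1–10) in job satisfaction score, holding the other predictors fixed.

(0.009, 0.057)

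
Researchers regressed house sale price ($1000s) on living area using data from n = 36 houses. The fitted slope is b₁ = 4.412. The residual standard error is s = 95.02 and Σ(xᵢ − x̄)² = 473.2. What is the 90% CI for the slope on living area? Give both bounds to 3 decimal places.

(-2.974, 11.798)

SE(b₁) = s/√Sₓₓ = 95.02/√473.2 = 4.3681.
df = n − 2 = 34.
t* = t_{0.05, 34} = 1.690924.
Margin = t* × SE = 1.690924 × 4.3681 = 7.38613.
CI: 4.412 ± 7.38613 → (-2.974, 11.798).
With 90% confidence, each one-unit increase in living area is associated with a change of between -2.974 and 11.798 $1000s in house sale price.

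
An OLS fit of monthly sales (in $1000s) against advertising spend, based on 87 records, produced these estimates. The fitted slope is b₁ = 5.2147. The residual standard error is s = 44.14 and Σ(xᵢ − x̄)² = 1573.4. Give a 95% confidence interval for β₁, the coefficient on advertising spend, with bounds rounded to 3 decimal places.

(3.002, 7.427)

SE(b₁) = s/√Sₓₓ = 44.14/√1573.4 = 1.11279.
df = n − 2 = 85.
t* = t_{0.025, 85} = 1.988268.
Margin = t* × SE = 1.988268 × 1.11279 = 2.21252.
CI: 5.2147 ± 2.21252 → (3.002, 7.427).
With 95% confidence, each one-unit increase in advertising spend is associated with a change of between 3.002 and 7.427 $1000s in monthly sales.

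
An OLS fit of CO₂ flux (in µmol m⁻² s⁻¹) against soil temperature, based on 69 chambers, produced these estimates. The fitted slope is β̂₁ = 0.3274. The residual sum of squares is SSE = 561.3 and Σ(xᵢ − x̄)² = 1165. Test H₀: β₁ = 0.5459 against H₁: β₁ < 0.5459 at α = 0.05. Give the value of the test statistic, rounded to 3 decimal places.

t = -2.577

MSE = SSE/(n − 2) = 561.3/67 = 8.37761.
SE(β̂₁) = √(MSE/Sₓₓ) = √(8.37761/1165) = 0.0848003.
t = (0.3274 − 0.5459) / 0.0848003 = -2.577.
df = n − 2 = 67.
One-sided p ≈ 0.0061, which is < 0.05, so reject H₀.
There is evidence that the true slope on soil temperature is below 0.5459 µmol m⁻² s⁻¹ per unit.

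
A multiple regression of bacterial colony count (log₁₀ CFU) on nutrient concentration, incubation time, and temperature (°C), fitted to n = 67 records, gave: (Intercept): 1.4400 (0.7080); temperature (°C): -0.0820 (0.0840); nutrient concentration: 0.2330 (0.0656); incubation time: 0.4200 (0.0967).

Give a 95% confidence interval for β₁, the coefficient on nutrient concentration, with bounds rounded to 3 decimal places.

Read off: b = 0.2330, SE = 0.0656 for nutrient concentration.
df = n − k − 1 = 67 − 3 − 1 = 63.
t* = t_{0.025, 63} = 1.998341.
Margin = t* × SE = 1.998341 × 0.0656 = 0.13109.
CI: 0.2330 ± 0.13109 → (0.102, 0.364).

(0.102, 0.364)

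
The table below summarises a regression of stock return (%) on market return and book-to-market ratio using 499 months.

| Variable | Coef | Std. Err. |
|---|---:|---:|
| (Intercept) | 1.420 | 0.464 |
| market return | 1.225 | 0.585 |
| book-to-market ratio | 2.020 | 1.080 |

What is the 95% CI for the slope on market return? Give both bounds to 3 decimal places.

(0.076, 2.374)

Read off: b = 1.225, SE = 0.585 for market return.
df = n − k − 1 = 499 − 2 − 1 = 496.
t* = t_{0.025, 496} = 1.964758.
Margin = t* × SE = 1.964758 × 0.585 = 1.14938.
CI: 1.225 ± 1.14938 → (0.076, 2.374).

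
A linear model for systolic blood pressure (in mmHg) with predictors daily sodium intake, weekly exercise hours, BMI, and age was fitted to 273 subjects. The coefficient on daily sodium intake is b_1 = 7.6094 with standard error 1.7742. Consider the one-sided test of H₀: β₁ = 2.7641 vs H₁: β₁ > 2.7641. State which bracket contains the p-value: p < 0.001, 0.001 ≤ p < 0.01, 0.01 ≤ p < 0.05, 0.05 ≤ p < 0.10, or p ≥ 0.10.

0.001 ≤ p < 0.01

t = (7.6094 − 2.7641) / 1.7742 = 2.731.
df = n − k − 1 = 273 − 4 − 1 = 268.
One-sided p = P(T_{268} > t) ≈ 0.0034.
So 0.001 ≤ p < 0.01.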